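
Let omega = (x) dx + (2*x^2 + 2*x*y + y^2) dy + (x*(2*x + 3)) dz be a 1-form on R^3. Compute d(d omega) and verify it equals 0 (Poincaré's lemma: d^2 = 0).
d(d omega) = 0

Step 1: d omega = sum_{i<j} (∂f_j/∂x_i - ∂f_i/∂x_j) dx_i ∧ dx_j:
  coeff of dx ∧ dy: 4*x + 2*y
  coeff of dx ∧ dz: 4*x + 3
  coeff of dy ∧ dz: 0
Step 2: Apply d again to each 2-form coefficient. The only possible 3-form in R^3 is dx ∧ dy ∧ dz, with coefficient
  ∂(coeff of dy∧dz)/∂x - ∂(coeff of dx∧dz)/∂y + ∂(coeff of dx∧dy)/∂z
  = ∂/∂x (0) - ∂/∂y (4*x + 3) + ∂/∂z (4*x + 2*y).
Each of these terms simplifies to sums of mixed partials that cancel in pairs. The result is 0 (by equality of mixed partials for smooth functions — Schwarz / Clairaut).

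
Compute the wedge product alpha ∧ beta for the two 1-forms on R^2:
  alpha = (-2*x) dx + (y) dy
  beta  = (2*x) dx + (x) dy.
alpha ∧ beta = (-2*x*(x + y)) dx ∧ dy

Distribute the wedge, using dx_i ∧ dx_j = -dx_j ∧ dx_i and dx_i ∧ dx_i = 0. For each pair (i, j) with i < j, the coefficient of dx_i ∧ dx_j in alpha ∧ beta is (alpha_i * beta_j - alpha_j * beta_i). Collecting: alpha ∧ beta = (-2*x*(x + y)) dx ∧ dy.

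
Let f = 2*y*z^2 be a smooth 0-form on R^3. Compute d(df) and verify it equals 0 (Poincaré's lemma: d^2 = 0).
d(df) = 0

Step 1: df = sum_i (∂f/∂x_i) dx_i = (0) dx + (2*z^2) dy + (4*y*z) dz.
Step 2: Apply d again. Using the 1-form formula, the coefficient of dx ∧ dy in d(df) is ∂^2 f/∂x ∂y - ∂^2 f/∂y ∂x = (0) - (0) = 0 (equality of mixed partials for smooth f).
Similarly for dx ∧ dz and dy ∧ dz — all coefficients vanish. So d(df) = 0.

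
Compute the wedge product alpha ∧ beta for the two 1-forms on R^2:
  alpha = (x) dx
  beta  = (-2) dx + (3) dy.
alpha ∧ beta = (3*x) dx ∧ dy

Distribute the wedge, using dx_i ∧ dx_j = -dx_j ∧ dx_i and dx_i ∧ dx_i = 0. For each pair (i, j) with i < j, the coefficient of dx_i ∧ dx_j in alpha ∧ beta is (alpha_i * beta_j - alpha_j * beta_i). Collecting: alpha ∧ beta = (3*x) dx ∧ dy.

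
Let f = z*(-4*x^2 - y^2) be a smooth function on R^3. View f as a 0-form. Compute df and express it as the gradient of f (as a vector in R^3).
df = (-8*x*z) dx + (-2*y*z) dy + (-4*x^2 - y^2) dz; grad f = (-8*x*z, -2*y*z, -4*x^2 - y^2)

For a 0-form f, d f = (∂f/∂x) dx + (∂f/∂y) dy + (∂f/∂z) dz. The components of the vector representation are exactly the entries of grad f in Cartesian coordinates:
  ∂f/∂x = -8*x*z
  ∂f/∂y = -2*y*z
  ∂f/∂z = -4*x^2 - y^2.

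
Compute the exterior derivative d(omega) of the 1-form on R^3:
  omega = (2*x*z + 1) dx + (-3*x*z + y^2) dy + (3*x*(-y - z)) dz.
d(omega) = (-3*z) dx ∧ dy + (-2*x - 3*y - 3*z) dx ∧ dz

For a 1-form omega = sum_i f_i dx_i, the exterior derivative is
  d(omega) = sum_{i < j} (∂f_j/∂x_i - ∂f_i/∂x_j) dx_i ∧ dx_j.
  coefficient of dx ∧ dy: ∂f_2/∂x - ∂f_1/∂y = ∂(-3*x*z + y^2)/∂x - ∂(2*x*z + 1)/∂y = -3*z
  coefficient of dx ∧ dz: ∂f_3/∂x - ∂f_1/∂z = ∂(3*x*(-y - z))/∂x - ∂(2*x*z + 1)/∂z = -2*x - 3*y - 3*z
Assembling: d(omega) = (-3*z) dx ∧ dy + (-2*x - 3*y - 3*z) dx ∧ dz.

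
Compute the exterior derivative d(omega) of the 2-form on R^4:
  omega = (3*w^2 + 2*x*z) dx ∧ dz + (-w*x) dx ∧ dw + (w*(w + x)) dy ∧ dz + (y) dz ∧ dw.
d(omega) = (6*w) dx ∧ dz ∧ dw + (w) dx ∧ dy ∧ dz + (2*w + x + 1) dy ∧ dz ∧ dw

For a 2-form omega = sum_{i<j} g_{ij} dx_i ∧ dx_j, the exterior derivative is
  d(omega) = sum_{i<j} d(g_{ij}) ∧ dx_i ∧ dx_j = sum_{i<j, k} (∂g_{ij}/∂x_k) dx_k ∧ dx_i ∧ dx_j.
Expand each term, using dx_k ∧ dx_i ∧ dx_j = sgn(permutation) dx_{(a)} ∧ dx_{(b)} ∧ dx_{(c)} with (a < b < c) sorted:
  d(3*w^2 + 2*x*z) includes (∂/∂w)(3*w^2 + 2*x*z) dw = (6*w) dw, which multiplied by dx ∧ dz gives (6*w) dx ∧ dz ∧ dw
  d(w*(w + x)) includes (∂/∂x)(w*(w + x)) dx = (w) dx, which multiplied by dy ∧ dz gives (w) dx ∧ dy ∧ dz
  d(w*(w + x)) includes (∂/∂w)(w*(w + x)) dw = (2*w + x) dw, which multiplied by dy ∧ dz gives (2*w + x) dy ∧ dz ∧ dw
  d(y) includes (∂/∂y)(y) dy = (1) dy, which multiplied by dz ∧ dw gives (1) dy ∧ dz ∧ dw
Collecting like 3-forms: d(omega) = (6*w) dx ∧ dz ∧ dw + (w) dx ∧ dy ∧ dz + (2*w + x + 1) dy ∧ dz ∧ dw.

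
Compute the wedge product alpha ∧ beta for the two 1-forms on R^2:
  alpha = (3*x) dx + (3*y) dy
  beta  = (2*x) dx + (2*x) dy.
alpha ∧ beta = (6*x*(x - y)) dx ∧ dy

Distribute the wedge, using dx_i ∧ dx_j = -dx_j ∧ dx_i and dx_i ∧ dx_i = 0. For each pair (i, j) with i < j, the coefficient of dx_i ∧ dx_j in alpha ∧ beta is (alpha_i * beta_j - alpha_j * beta_i). Collecting: alpha ∧ beta = (6*x*(x - y)) dx ∧ dy.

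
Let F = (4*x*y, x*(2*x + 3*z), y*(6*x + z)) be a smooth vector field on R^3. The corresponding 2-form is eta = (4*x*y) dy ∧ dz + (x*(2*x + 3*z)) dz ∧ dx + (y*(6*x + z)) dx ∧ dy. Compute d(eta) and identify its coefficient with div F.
d(eta) = (5*y) dx ∧ dy ∧ dz; div F = 5*y

For a 2-form in R^3 of the form above, applying d gives a 3-form with coefficient ∂P/∂x + ∂Q/∂y + ∂R/∂z:
  ∂P/∂x = 4*y
  ∂Q/∂y = 0
  ∂R/∂z = y
Sum = 5*y, which is exactly div F.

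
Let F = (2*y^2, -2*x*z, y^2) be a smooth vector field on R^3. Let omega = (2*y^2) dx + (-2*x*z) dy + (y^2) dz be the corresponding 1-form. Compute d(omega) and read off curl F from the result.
d(omega) = (2*x + 2*y) dy ∧ dz + (0) dz ∧ dx + (-4*y - 2*z) dx ∧ dy; curl F = (2*x + 2*y, 0, -4*y - 2*z)

d omega = sum_{i<j} (∂f_j/∂x_i - ∂f_i/∂x_j) dx_i ∧ dx_j. Under the identification (dy ∧ dz, dz ∧ dx, dx ∧ dy) ↔ (e_x, e_y, e_z), the coefficients are exactly the components of curl F. Compute:
  ∂R/∂y - ∂Q/∂z = (2*y) - (-2*x) = 2*x + 2*y
  ∂P/∂z - ∂R/∂x = (0) - (0) = 0
  ∂Q/∂x - ∂P/∂y = (-2*z) - (4*y) = -4*y - 2*z.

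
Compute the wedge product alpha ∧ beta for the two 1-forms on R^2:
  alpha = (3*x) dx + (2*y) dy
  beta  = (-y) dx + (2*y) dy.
alpha ∧ beta = (2*y*(3*x + y)) dx ∧ dy

Distribute the wedge, using dx_i ∧ dx_j = -dx_j ∧ dx_i and dx_i ∧ dx_i = 0. For each pair (i, j) with i < j, the coefficient of dx_i ∧ dx_j in alpha ∧ beta is (alpha_i * beta_j - alpha_j * beta_i). Collecting: alpha ∧ beta = (2*y*(3*x + y)) dx ∧ dy.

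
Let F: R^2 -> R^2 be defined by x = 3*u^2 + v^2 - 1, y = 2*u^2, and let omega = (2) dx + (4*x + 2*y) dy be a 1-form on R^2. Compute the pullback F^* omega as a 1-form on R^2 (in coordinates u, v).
F^* omega = (4*u*(16*u^2 + 4*v^2 - 1)) du + (4*v) dv

Using F^*(f dg) = (f ∘ F) d(g ∘ F), substitute each coordinate x_i by F_i(u, v) in f_i, and replace dx_i by d F_i = (∂F_i/∂u) du + (∂F_i/∂v) dv.
  For the x component: f_1(F) = 2; d F_1 = (6*u) du + (2*v) dv
  For the y component: f_2(F) = 16*u^2 + 4*v^2 - 4; d F_2 = (4*u) du + (0) dv
Combining and collecting du, dv coefficients:
  coeff of du: 4*u*(16*u^2 + 4*v^2 - 1)
  coeff of dv: 4*v
F^* omega = (4*u*(16*u^2 + 4*v^2 - 1)) du + (4*v) dv.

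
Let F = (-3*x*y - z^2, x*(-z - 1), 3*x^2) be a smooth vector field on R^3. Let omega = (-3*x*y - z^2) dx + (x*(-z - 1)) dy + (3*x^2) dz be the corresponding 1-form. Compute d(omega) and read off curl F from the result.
d(omega) = (x) dy ∧ dz + (-6*x - 2*z) dz ∧ dx + (3*x - z - 1) dx ∧ dy; curl F = (x, -6*x - 2*z, 3*x - z - 1)

d omega = sum_{i<j} (∂f_j/∂x_i - ∂f_i/∂x_j) dx_i ∧ dx_j. Under the identification (dy ∧ dz, dz ∧ dx, dx ∧ dy) ↔ (e_x, e_y, e_z), the coefficients are exactly the components of curl F. Compute:
  ∂R/∂y - ∂Q/∂z = (0) - (-x) = x
  ∂P/∂z - ∂R/∂x = (-2*z) - (6*x) = -6*x - 2*z
  ∂Q/∂x - ∂P/∂y = (-z - 1) - (-3*x) = 3*x - z - 1.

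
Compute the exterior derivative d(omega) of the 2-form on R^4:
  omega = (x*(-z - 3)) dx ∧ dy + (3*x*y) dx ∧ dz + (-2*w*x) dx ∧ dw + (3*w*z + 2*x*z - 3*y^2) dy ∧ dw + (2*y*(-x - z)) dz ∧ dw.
d(omega) = (-4*x) dx ∧ dy ∧ dz + (2*z) dx ∧ dy ∧ dw + (-3*w - 4*x - 2*z) dy ∧ dz ∧ dw + (-2*y) dx ∧ dz ∧ dw

For a 2-form omega = sum_{i<j} g_{ij} dx_i ∧ dx_j, the exterior derivative is
  d(omega) = sum_{i<j} d(g_{ij}) ∧ dx_i ∧ dx_j = sum_{i<j, k} (∂g_{ij}/∂x_k) dx_k ∧ dx_i ∧ dx_j.
Expand each term, using dx_k ∧ dx_i ∧ dx_j = sgn(permutation) dx_{(a)} ∧ dx_{(b)} ∧ dx_{(c)} with (a < b < c) sorted:
  d(x*(-z - 3)) includes (∂/∂z)(x*(-z - 3)) dz = (-x) dz, which multiplied by dx ∧ dy gives (-x) dx ∧ dy ∧ dz
  d(3*x*y) includes (∂/∂y)(3*x*y) dy = (3*x) dy, which multiplied by dx ∧ dz gives (-3*x) dx ∧ dy ∧ dz
  d(3*w*z + 2*x*z - 3*y^2) includes (∂/∂x)(3*w*z + 2*x*z - 3*y^2) dx = (2*z) dx, which multiplied by dy ∧ dw gives (2*z) dx ∧ dy ∧ dw
  d(3*w*z + 2*x*z - 3*y^2) includes (∂/∂z)(3*w*z + 2*x*z - 3*y^2) dz = (3*w + 2*x) dz, which multiplied by dy ∧ dw gives (-3*w - 2*x) dy ∧ dz ∧ dw
  d(2*y*(-x - z)) includes (∂/∂x)(2*y*(-x - z)) dx = (-2*y) dx, which multiplied by dz ∧ dw gives (-2*y) dx ∧ dz ∧ dw
  d(2*y*(-x - z)) includes (∂/∂y)(2*y*(-x - z)) dy = (-2*x - 2*z) dy, which multiplied by dz ∧ dw gives (-2*x - 2*z) dy ∧ dz ∧ dw
Collecting like 3-forms: d(omega) = (-4*x) dx ∧ dy ∧ dz + (2*z) dx ∧ dy ∧ dw + (-3*w - 4*x - 2*z) dy ∧ dz ∧ dw + (-2*y) dx ∧ dz ∧ dw.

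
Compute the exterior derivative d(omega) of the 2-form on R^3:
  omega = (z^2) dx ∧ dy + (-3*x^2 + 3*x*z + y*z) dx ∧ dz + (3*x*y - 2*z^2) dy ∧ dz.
d(omega) = (3*y + z) dx ∧ dy ∧ dz

For a 2-form omega = sum_{i<j} g_{ij} dx_i ∧ dx_j, the exterior derivative is
  d(omega) = sum_{i<j} d(g_{ij}) ∧ dx_i ∧ dx_j = sum_{i<j, k} (∂g_{ij}/∂x_k) dx_k ∧ dx_i ∧ dx_j.
Expand each term, using dx_k ∧ dx_i ∧ dx_j = sgn(permutation) dx_{(a)} ∧ dx_{(b)} ∧ dx_{(c)} with (a < b < c) sorted:
  d(z^2) includes (∂/∂z)(z^2) dz = (2*z) dz, which multiplied by dx ∧ dy gives (2*z) dx ∧ dy ∧ dz
  d(-3*x^2 + 3*x*z + y*z) includes (∂/∂y)(-3*x^2 + 3*x*z + y*z) dy = (z) dy, which multiplied by dx ∧ dz gives (-z) dx ∧ dy ∧ dz
  d(3*x*y - 2*z^2) includes (∂/∂x)(3*x*y - 2*z^2) dx = (3*y) dx, which multiplied by dy ∧ dz gives (3*y) dx ∧ dy ∧ dz
Collecting like 3-forms: d(omega) = (3*y + z) dx ∧ dy ∧ dz.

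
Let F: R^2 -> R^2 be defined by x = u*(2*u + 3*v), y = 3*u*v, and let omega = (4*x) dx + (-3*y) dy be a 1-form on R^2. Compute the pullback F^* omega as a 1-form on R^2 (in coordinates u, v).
F^* omega = (u*(32*u^2 + 72*u*v + 9*v^2)) du + (u^2*(24*u + 9*v)) dv

Using F^*(f dg) = (f ∘ F) d(g ∘ F), substitute each coordinate x_i by F_i(u, v) in f_i, and replace dx_i by d F_i = (∂F_i/∂u) du + (∂F_i/∂v) dv.
  For the x component: f_1(F) = 4*u*(2*u + 3*v); d F_1 = (4*u + 3*v) du + (3*u) dv
  For the y component: f_2(F) = -9*u*v; d F_2 = (3*v) du + (3*u) dv
Combining and collecting du, dv coefficients:
  coeff of du: u*(32*u^2 + 72*u*v + 9*v^2)
  coeff of dv: u^2*(24*u + 9*v)
F^* omega = (u*(32*u^2 + 72*u*v + 9*v^2)) du + (u^2*(24*u + 9*v)) dv.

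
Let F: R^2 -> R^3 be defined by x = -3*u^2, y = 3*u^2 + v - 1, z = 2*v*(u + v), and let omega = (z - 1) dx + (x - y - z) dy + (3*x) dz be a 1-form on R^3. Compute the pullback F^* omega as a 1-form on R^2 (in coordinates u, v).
F^* omega = (6*u*(-6*u^2 - 7*u*v - 4*v^2 - v + 2)) du + (-18*u^3 - 36*u^2*v - 6*u^2 - 2*u*v - 2*v^2 - v + 1) dv

Using F^*(f dg) = (f ∘ F) d(g ∘ F), substitute each coordinate x_i by F_i(u, v) in f_i, and replace dx_i by d F_i = (∂F_i/∂u) du + (∂F_i/∂v) dv.
  For the x component: f_1(F) = 2*u*v + 2*v^2 - 1; d F_1 = (-6*u) du + (0) dv
  For the y component: f_2(F) = -6*u^2 - 2*u*v - 2*v^2 - v + 1; d F_2 = (6*u) du + (1) dv
  For the z component: f_3(F) = -9*u^2; d F_3 = (2*v) du + (2*u + 4*v) dv
Combining and collecting du, dv coefficients:
  coeff of du: 6*u*(-6*u^2 - 7*u*v - 4*v^2 - v + 2)
  coeff of dv: -18*u^3 - 36*u^2*v - 6*u^2 - 2*u*v - 2*v^2 - v + 1
F^* omega = (6*u*(-6*u^2 - 7*u*v - 4*v^2 - v + 2)) du + (-18*u^3 - 36*u^2*v - 6*u^2 - 2*u*v - 2*v^2 - v + 1) dv.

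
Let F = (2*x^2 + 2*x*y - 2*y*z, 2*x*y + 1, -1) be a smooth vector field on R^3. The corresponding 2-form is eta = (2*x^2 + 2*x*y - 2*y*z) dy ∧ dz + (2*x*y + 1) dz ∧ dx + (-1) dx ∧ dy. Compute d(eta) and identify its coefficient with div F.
d(eta) = (6*x + 2*y) dx ∧ dy ∧ dz; div F = 6*x + 2*y

For a 2-form in R^3 of the form above, applying d gives a 3-form with coefficient ∂P/∂x + ∂Q/∂y + ∂R/∂z:
  ∂P/∂x = 4*x + 2*y
  ∂Q/∂y = 2*x
  ∂R/∂z = 0
Sum = 6*x + 2*y, which is exactly div F.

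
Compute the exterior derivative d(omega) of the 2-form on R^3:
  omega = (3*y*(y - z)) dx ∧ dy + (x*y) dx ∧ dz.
d(omega) = (-x - 3*y) dx ∧ dy ∧ dz

For a 2-form omega = sum_{i<j} g_{ij} dx_i ∧ dx_j, the exterior derivative is
  d(omega) = sum_{i<j} d(g_{ij}) ∧ dx_i ∧ dx_j = sum_{i<j, k} (∂g_{ij}/∂x_k) dx_k ∧ dx_i ∧ dx_j.
Expand each term, using dx_k ∧ dx_i ∧ dx_j = sgn(permutation) dx_{(a)} ∧ dx_{(b)} ∧ dx_{(c)} with (a < b < c) sorted:
  d(3*y*(y - z)) includes (∂/∂z)(3*y*(y - z)) dz = (-3*y) dz, which multiplied by dx ∧ dy gives (-3*y) dx ∧ dy ∧ dz
  d(x*y) includes (∂/∂y)(x*y) dy = (x) dy, which multiplied by dx ∧ dz gives (-x) dx ∧ dy ∧ dz
Collecting like 3-forms: d(omega) = (-x - 3*y) dx ∧ dy ∧ dz.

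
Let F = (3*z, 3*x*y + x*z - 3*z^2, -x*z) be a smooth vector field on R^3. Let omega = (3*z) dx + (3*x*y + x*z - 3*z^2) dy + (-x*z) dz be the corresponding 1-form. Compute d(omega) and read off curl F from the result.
d(omega) = (-x + 6*z) dy ∧ dz + (z + 3) dz ∧ dx + (3*y + z) dx ∧ dy; curl F = (-x + 6*z, z + 3, 3*y + z)

d omega = sum_{i<j} (∂f_j/∂x_i - ∂f_i/∂x_j) dx_i ∧ dx_j. Under the identification (dy ∧ dz, dz ∧ dx, dx ∧ dy) ↔ (e_x, e_y, e_z), the coefficients are exactly the components of curl F. Compute:
  ∂R/∂y - ∂Q/∂z = (0) - (x - 6*z) = -x + 6*z
  ∂P/∂z - ∂R/∂x = (3) - (-z) = z + 3
  ∂Q/∂x - ∂P/∂y = (3*y + z) - (0) = 3*y + z.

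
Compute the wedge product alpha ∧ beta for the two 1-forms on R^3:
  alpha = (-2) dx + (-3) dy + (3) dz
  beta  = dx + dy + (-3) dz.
alpha ∧ beta = (1) dx ∧ dy + (3) dx ∧ dz + (6) dy ∧ dz

Distribute the wedge, using dx_i ∧ dx_j = -dx_j ∧ dx_i and dx_i ∧ dx_i = 0. For each pair (i, j) with i < j, the coefficient of dx_i ∧ dx_j in alpha ∧ beta is (alpha_i * beta_j - alpha_j * beta_i). Collecting: alpha ∧ beta = (1) dx ∧ dy + (3) dx ∧ dz + (6) dy ∧ dz.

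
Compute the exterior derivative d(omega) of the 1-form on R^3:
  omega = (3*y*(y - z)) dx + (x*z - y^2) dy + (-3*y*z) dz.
d(omega) = (-6*y + 4*z) dx ∧ dy + (3*y) dx ∧ dz + (-x - 3*z) dy ∧ dz

For a 1-form omega = sum_i f_i dx_i, the exterior derivative is
  d(omega) = sum_{i < j} (∂f_j/∂x_i - ∂f_i/∂x_j) dx_i ∧ dx_j.
  coefficient of dx ∧ dy: ∂f_2/∂x - ∂f_1/∂y = ∂(x*z - y^2)/∂x - ∂(3*y*(y - z))/∂y = -6*y + 4*z
  coefficient of dx ∧ dz: ∂f_3/∂x - ∂f_1/∂z = ∂(-3*y*z)/∂x - ∂(3*y*(y - z))/∂z = 3*y
  coefficient of dy ∧ dz: ∂f_3/∂y - ∂f_2/∂z = ∂(-3*y*z)/∂y - ∂(x*z - y^2)/∂z = -x - 3*z
Assembling: d(omega) = (-6*y + 4*z) dx ∧ dy + (3*y) dx ∧ dz + (-x - 3*z) dy ∧ dz.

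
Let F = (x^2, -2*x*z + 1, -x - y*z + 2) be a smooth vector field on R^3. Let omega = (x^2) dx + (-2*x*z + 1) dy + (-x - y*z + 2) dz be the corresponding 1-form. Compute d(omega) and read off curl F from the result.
d(omega) = (2*x - z) dy ∧ dz + (1) dz ∧ dx + (-2*z) dx ∧ dy; curl F = (2*x - z, 1, -2*z)

d omega = sum_{i<j} (∂f_j/∂x_i - ∂f_i/∂x_j) dx_i ∧ dx_j. Under the identification (dy ∧ dz, dz ∧ dx, dx ∧ dy) ↔ (e_x, e_y, e_z), the coefficients are exactly the components of curl F. Compute:
  ∂R/∂y - ∂Q/∂z = (-z) - (-2*x) = 2*x - z
  ∂P/∂z - ∂R/∂x = (0) - (-1) = 1
  ∂Q/∂x - ∂P/∂y = (-2*z) - (0) = -2*z.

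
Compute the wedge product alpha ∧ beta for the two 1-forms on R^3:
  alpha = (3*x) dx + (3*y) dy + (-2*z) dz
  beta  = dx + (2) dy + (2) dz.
alpha ∧ beta = (6*x - 3*y) dx ∧ dy + (6*x + 2*z) dx ∧ dz + (6*y + 4*z) dy ∧ dz

Distribute the wedge, using dx_i ∧ dx_j = -dx_j ∧ dx_i and dx_i ∧ dx_i = 0. For each pair (i, j) with i < j, the coefficient of dx_i ∧ dx_j in alpha ∧ beta is (alpha_i * beta_j - alpha_j * beta_i). Collecting: alpha ∧ beta = (6*x - 3*y) dx ∧ dy + (6*x + 2*z) dx ∧ dz + (6*y + 4*z) dy ∧ dz.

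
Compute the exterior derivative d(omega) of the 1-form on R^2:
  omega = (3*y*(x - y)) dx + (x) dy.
d(omega) = (-3*x + 6*y + 1) dx ∧ dy

For a 1-form omega = sum_i f_i dx_i, the exterior derivative is
  d(omega) = sum_{i < j} (∂f_j/∂x_i - ∂f_i/∂x_j) dx_i ∧ dx_j.
  coefficient of dx ∧ dy: ∂f_2/∂x - ∂f_1/∂y = ∂(x)/∂x - ∂(3*y*(x - y))/∂y = -3*x + 6*y + 1
Assembling: d(omega) = (-3*x + 6*y + 1) dx ∧ dy.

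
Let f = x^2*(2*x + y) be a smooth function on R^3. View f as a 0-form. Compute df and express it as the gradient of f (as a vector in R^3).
df = (2*x*(3*x + y)) dx + (x^2) dy + (0) dz; grad f = (2*x*(3*x + y), x^2, 0)

For a 0-form f, d f = (∂f/∂x) dx + (∂f/∂y) dy + (∂f/∂z) dz. The components of the vector representation are exactly the entries of grad f in Cartesian coordinates:
  ∂f/∂x = 2*x*(3*x + y)
  ∂f/∂y = x^2
  ∂f/∂z = 0.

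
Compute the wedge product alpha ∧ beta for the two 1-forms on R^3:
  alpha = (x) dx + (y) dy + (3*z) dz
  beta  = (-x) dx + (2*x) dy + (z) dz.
alpha ∧ beta = (x*(2*x + y)) dx ∧ dy + (4*x*z) dx ∧ dz + (z*(-6*x + y)) dy ∧ dz

Distribute the wedge, using dx_i ∧ dx_j = -dx_j ∧ dx_i and dx_i ∧ dx_i = 0. For each pair (i, j) with i < j, the coefficient of dx_i ∧ dx_j in alpha ∧ beta is (alpha_i * beta_j - alpha_j * beta_i). Collecting: alpha ∧ beta = (x*(2*x + y)) dx ∧ dy + (4*x*z) dx ∧ dz + (z*(-6*x + y)) dy ∧ dz.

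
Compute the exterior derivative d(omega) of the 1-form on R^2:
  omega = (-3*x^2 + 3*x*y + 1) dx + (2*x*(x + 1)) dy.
d(omega) = (x + 2) dx ∧ dy

For a 1-form omega = sum_i f_i dx_i, the exterior derivative is
  d(omega) = sum_{i < j} (∂f_j/∂x_i - ∂f_i/∂x_j) dx_i ∧ dx_j.
  coefficient of dx ∧ dy: ∂f_2/∂x - ∂f_1/∂y = ∂(2*x*(x + 1))/∂x - ∂(-3*x^2 + 3*x*y + 1)/∂y = x + 2
Assembling: d(omega) = (x + 2) dx ∧ dy.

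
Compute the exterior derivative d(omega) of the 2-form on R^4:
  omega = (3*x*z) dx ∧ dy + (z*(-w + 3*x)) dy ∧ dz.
d(omega) = (3*x + 3*z) dx ∧ dy ∧ dz + (-z) dy ∧ dz ∧ dw

For a 2-form omega = sum_{i<j} g_{ij} dx_i ∧ dx_j, the exterior derivative is
  d(omega) = sum_{i<j} d(g_{ij}) ∧ dx_i ∧ dx_j = sum_{i<j, k} (∂g_{ij}/∂x_k) dx_k ∧ dx_i ∧ dx_j.
Expand each term, using dx_k ∧ dx_i ∧ dx_j = sgn(permutation) dx_{(a)} ∧ dx_{(b)} ∧ dx_{(c)} with (a < b < c) sorted:
  d(3*x*z) includes (∂/∂z)(3*x*z) dz = (3*x) dz, which multiplied by dx ∧ dy gives (3*x) dx ∧ dy ∧ dz
  d(z*(-w + 3*x)) includes (∂/∂x)(z*(-w + 3*x)) dx = (3*z) dx, which multiplied by dy ∧ dz gives (3*z) dx ∧ dy ∧ dz
  d(z*(-w + 3*x)) includes (∂/∂w)(z*(-w + 3*x)) dw = (-z) dw, which multiplied by dy ∧ dz gives (-z) dy ∧ dz ∧ dw
Collecting like 3-forms: d(omega) = (3*x + 3*z) dx ∧ dy ∧ dz + (-z) dy ∧ dz ∧ dw.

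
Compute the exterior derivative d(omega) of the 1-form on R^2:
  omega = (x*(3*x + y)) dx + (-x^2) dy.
d(omega) = (-3*x) dx ∧ dy

For a 1-form omega = sum_i f_i dx_i, the exterior derivative is
  d(omega) = sum_{i < j} (∂f_j/∂x_i - ∂f_i/∂x_j) dx_i ∧ dx_j.
  coefficient of dx ∧ dy: ∂f_2/∂x - ∂f_1/∂y = ∂(-x^2)/∂x - ∂(x*(3*x + y))/∂y = -3*x
Assembling: d(omega) = (-3*x) dx ∧ dy.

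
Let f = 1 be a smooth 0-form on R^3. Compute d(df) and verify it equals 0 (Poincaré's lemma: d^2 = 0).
d(df) = 0

Step 1: df = sum_i (∂f/∂x_i) dx_i = (0) dx + (0) dy + (0) dz.
Step 2: Apply d again. Using the 1-form formula, the coefficient of dx ∧ dy in d(df) is ∂^2 f/∂x ∂y - ∂^2 f/∂y ∂x = (0) - (0) = 0 (equality of mixed partials for smooth f).
Similarly for dx ∧ dz and dy ∧ dz — all coefficients vanish. So d(df) = 0.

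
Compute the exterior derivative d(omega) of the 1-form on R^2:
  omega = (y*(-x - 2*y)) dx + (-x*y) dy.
d(omega) = (x + 3*y) dx ∧ dy

For a 1-form omega = sum_i f_i dx_i, the exterior derivative is
  d(omega) = sum_{i < j} (∂f_j/∂x_i - ∂f_i/∂x_j) dx_i ∧ dx_j.
  coefficient of dx ∧ dy: ∂f_2/∂x - ∂f_1/∂y = ∂(-x*y)/∂x - ∂(y*(-x - 2*y))/∂y = x + 3*y
Assembling: d(omega) = (x + 3*y) dx ∧ dy.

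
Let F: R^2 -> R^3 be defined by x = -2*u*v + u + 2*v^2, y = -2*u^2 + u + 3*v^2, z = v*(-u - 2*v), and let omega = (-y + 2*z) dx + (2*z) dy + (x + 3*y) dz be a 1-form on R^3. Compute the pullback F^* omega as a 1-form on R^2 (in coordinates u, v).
F^* omega = (10*u^2*v + 2*u^2 + 22*u*v^2 - 6*u*v - u + 3*v^3 - 11*v^2) du + (2*u^3 + 38*u^2*v - 2*u^2 - 9*u*v^2 - 20*u*v - 96*v^3) dv

Using F^*(f dg) = (f ∘ F) d(g ∘ F), substitute each coordinate x_i by F_i(u, v) in f_i, and replace dx_i by d F_i = (∂F_i/∂u) du + (∂F_i/∂v) dv.
  For the x component: f_1(F) = 2*u^2 - 2*u*v - u - 7*v^2; d F_1 = (1 - 2*v) du + (-2*u + 4*v) dv
  For the y component: f_2(F) = 2*v*(-u - 2*v); d F_2 = (1 - 4*u) du + (6*v) dv
  For the z component: f_3(F) = -6*u^2 - 2*u*v + 4*u + 11*v^2; d F_3 = (-v) du + (-u - 4*v) dv
Combining and collecting du, dv coefficients:
  coeff of du: 10*u^2*v + 2*u^2 + 22*u*v^2 - 6*u*v - u + 3*v^3 - 11*v^2
  coeff of dv: 2*u^3 + 38*u^2*v - 2*u^2 - 9*u*v^2 - 20*u*v - 96*v^3
F^* omega = (10*u^2*v + 2*u^2 + 22*u*v^2 - 6*u*v - u + 3*v^3 - 11*v^2) du + (2*u^3 + 38*u^2*v - 2*u^2 - 9*u*v^2 - 20*u*v - 96*v^3) dv.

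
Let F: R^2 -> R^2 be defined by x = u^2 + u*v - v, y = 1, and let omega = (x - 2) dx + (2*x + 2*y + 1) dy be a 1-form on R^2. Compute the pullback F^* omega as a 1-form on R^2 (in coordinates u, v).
F^* omega = (2*u^3 + 3*u^2*v + u*v^2 - 2*u*v - 4*u - v^2 - 2*v) du + (u^3 + u^2*v - u^2 - 2*u*v - 2*u + v + 2) dv

Using F^*(f dg) = (f ∘ F) d(g ∘ F), substitute each coordinate x_i by F_i(u, v) in f_i, and replace dx_i by d F_i = (∂F_i/∂u) du + (∂F_i/∂v) dv.
  For the x component: f_1(F) = u^2 + u*v - v - 2; d F_1 = (2*u + v) du + (u - 1) dv
  For the y component: f_2(F) = 2*u^2 + 2*u*v - 2*v + 3; d F_2 = (0) du + (0) dv
Combining and collecting du, dv coefficients:
  coeff of du: 2*u^3 + 3*u^2*v + u*v^2 - 2*u*v - 4*u - v^2 - 2*v
  coeff of dv: u^3 + u^2*v - u^2 - 2*u*v - 2*u + v + 2
F^* omega = (2*u^3 + 3*u^2*v + u*v^2 - 2*u*v - 4*u - v^2 - 2*v) du + (u^3 + u^2*v - u^2 - 2*u*v - 2*u + v + 2) dv.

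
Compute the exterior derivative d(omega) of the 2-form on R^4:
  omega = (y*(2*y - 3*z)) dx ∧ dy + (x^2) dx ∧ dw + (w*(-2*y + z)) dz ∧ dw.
d(omega) = (-3*y) dx ∧ dy ∧ dz + (-2*w) dy ∧ dz ∧ dw

For a 2-form omega = sum_{i<j} g_{ij} dx_i ∧ dx_j, the exterior derivative is
  d(omega) = sum_{i<j} d(g_{ij}) ∧ dx_i ∧ dx_j = sum_{i<j, k} (∂g_{ij}/∂x_k) dx_k ∧ dx_i ∧ dx_j.
Expand each term, using dx_k ∧ dx_i ∧ dx_j = sgn(permutation) dx_{(a)} ∧ dx_{(b)} ∧ dx_{(c)} with (a < b < c) sorted:
  d(y*(2*y - 3*z)) includes (∂/∂z)(y*(2*y - 3*z)) dz = (-3*y) dz, which multiplied by dx ∧ dy gives (-3*y) dx ∧ dy ∧ dz
  d(w*(-2*y + z)) includes (∂/∂y)(w*(-2*y + z)) dy = (-2*w) dy, which multiplied by dz ∧ dw gives (-2*w) dy ∧ dz ∧ dw
Collecting like 3-forms: d(omega) = (-3*y) dx ∧ dy ∧ dz + (-2*w) dy ∧ dz ∧ dw.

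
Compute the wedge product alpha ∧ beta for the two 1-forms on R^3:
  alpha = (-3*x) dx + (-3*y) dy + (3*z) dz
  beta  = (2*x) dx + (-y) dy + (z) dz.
alpha ∧ beta = (9*x*y) dx ∧ dy + (-9*x*z) dx ∧ dz

Distribute the wedge, using dx_i ∧ dx_j = -dx_j ∧ dx_i and dx_i ∧ dx_i = 0. For each pair (i, j) with i < j, the coefficient of dx_i ∧ dx_j in alpha ∧ beta is (alpha_i * beta_j - alpha_j * beta_i). Collecting: alpha ∧ beta = (9*x*y) dx ∧ dy + (-9*x*z) dx ∧ dz.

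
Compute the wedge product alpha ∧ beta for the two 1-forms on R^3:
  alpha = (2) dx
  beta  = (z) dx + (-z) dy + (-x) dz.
alpha ∧ beta = (-2*z) dx ∧ dy + (-2*x) dx ∧ dz

Distribute the wedge, using dx_i ∧ dx_j = -dx_j ∧ dx_i and dx_i ∧ dx_i = 0. For each pair (i, j) with i < j, the coefficient of dx_i ∧ dx_j in alpha ∧ beta is (alpha_i * beta_j - alpha_j * beta_i). Collecting: alpha ∧ beta = (-2*z) dx ∧ dy + (-2*x) dx ∧ dz.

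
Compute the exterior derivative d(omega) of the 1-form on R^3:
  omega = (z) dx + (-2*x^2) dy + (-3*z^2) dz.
d(omega) = (-4*x) dx ∧ dy + (-1) dx ∧ dz

For a 1-form omega = sum_i f_i dx_i, the exterior derivative is
  d(omega) = sum_{i < j} (∂f_j/∂x_i - ∂f_i/∂x_j) dx_i ∧ dx_j.
  coefficient of dx ∧ dy: ∂f_2/∂x - ∂f_1/∂y = ∂(-2*x^2)/∂x - ∂(z)/∂y = -4*x
  coefficient of dx ∧ dz: ∂f_3/∂x - ∂f_1/∂z = ∂(-3*z^2)/∂x - ∂(z)/∂z = -1
Assembling: d(omega) = (-4*x) dx ∧ dy + (-1) dx ∧ dz.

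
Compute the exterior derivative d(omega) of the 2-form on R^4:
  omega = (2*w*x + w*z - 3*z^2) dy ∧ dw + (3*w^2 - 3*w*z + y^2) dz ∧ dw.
d(omega) = (2*w) dx ∧ dy ∧ dw + (-w + 2*y + 6*z) dy ∧ dz ∧ dw

For a 2-form omega = sum_{i<j} g_{ij} dx_i ∧ dx_j, the exterior derivative is
  d(omega) = sum_{i<j} d(g_{ij}) ∧ dx_i ∧ dx_j = sum_{i<j, k} (∂g_{ij}/∂x_k) dx_k ∧ dx_i ∧ dx_j.
Expand each term, using dx_k ∧ dx_i ∧ dx_j = sgn(permutation) dx_{(a)} ∧ dx_{(b)} ∧ dx_{(c)} with (a < b < c) sorted:
  d(2*w*x + w*z - 3*z^2) includes (∂/∂x)(2*w*x + w*z - 3*z^2) dx = (2*w) dx, which multiplied by dy ∧ dw gives (2*w) dx ∧ dy ∧ dw
  d(2*w*x + w*z - 3*z^2) includes (∂/∂z)(2*w*x + w*z - 3*z^2) dz = (w - 6*z) dz, which multiplied by dy ∧ dw gives (-w + 6*z) dy ∧ dz ∧ dw
  d(3*w^2 - 3*w*z + y^2) includes (∂/∂y)(3*w^2 - 3*w*z + y^2) dy = (2*y) dy, which multiplied by dz ∧ dw gives (2*y) dy ∧ dz ∧ dw
Collecting like 3-forms: d(omega) = (2*w) dx ∧ dy ∧ dw + (-w + 2*y + 6*z) dy ∧ dz ∧ dw.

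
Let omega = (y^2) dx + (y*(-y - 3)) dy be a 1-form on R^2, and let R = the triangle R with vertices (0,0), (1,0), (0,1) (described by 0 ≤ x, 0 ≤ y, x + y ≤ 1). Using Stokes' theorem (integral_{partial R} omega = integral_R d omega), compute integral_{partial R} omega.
integral_(partial R) omega = -1/3

Stokes: integral_partial_R omega = integral_R d omega with d omega = (∂Q/∂x - ∂P/∂y) dx ∧ dy.
  ∂Q/∂x = 0
  ∂P/∂y = 2*y
  integrand = ∂Q/∂x - ∂P/∂y = -2*y.
Integrating over R: integral_0^1 integral_0^{1-x} (-2*y) dy dx = -1/3.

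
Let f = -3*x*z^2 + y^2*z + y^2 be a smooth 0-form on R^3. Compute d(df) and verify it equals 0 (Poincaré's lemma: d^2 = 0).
d(df) = 0

Step 1: df = sum_i (∂f/∂x_i) dx_i = (-3*z^2) dx + (2*y*(z + 1)) dy + (-6*x*z + y^2) dz.
Step 2: Apply d again. Using the 1-form formula, the coefficient of dx ∧ dy in d(df) is ∂^2 f/∂x ∂y - ∂^2 f/∂y ∂x = (0) - (0) = 0 (equality of mixed partials for smooth f).
Similarly for dx ∧ dz and dy ∧ dz — all coefficients vanish. So d(df) = 0.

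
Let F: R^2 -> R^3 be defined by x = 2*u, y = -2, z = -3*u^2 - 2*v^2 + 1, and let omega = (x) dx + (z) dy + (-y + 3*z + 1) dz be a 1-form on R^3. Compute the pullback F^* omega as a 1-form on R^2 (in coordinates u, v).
F^* omega = (2*u*(27*u^2 + 18*v^2 - 16)) du + (12*v*(3*u^2 + 2*v^2 - 2)) dv

Using F^*(f dg) = (f ∘ F) d(g ∘ F), substitute each coordinate x_i by F_i(u, v) in f_i, and replace dx_i by d F_i = (∂F_i/∂u) du + (∂F_i/∂v) dv.
  For the x component: f_1(F) = 2*u; d F_1 = (2) du + (0) dv
  For the y component: f_2(F) = -3*u^2 - 2*v^2 + 1; d F_2 = (0) du + (0) dv
  For the z component: f_3(F) = -9*u^2 - 6*v^2 + 6; d F_3 = (-6*u) du + (-4*v) dv
Combining and collecting du, dv coefficients:
  coeff of du: 2*u*(27*u^2 + 18*v^2 - 16)
  coeff of dv: 12*v*(3*u^2 + 2*v^2 - 2)
F^* omega = (2*u*(27*u^2 + 18*v^2 - 16)) du + (12*v*(3*u^2 + 2*v^2 - 2)) dv.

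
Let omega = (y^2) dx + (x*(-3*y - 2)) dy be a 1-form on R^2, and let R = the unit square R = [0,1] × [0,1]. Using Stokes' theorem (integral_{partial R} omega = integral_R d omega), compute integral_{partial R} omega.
integral_(partial R) omega = -9/2

Stokes: integral_partial_R omega = integral_R d omega with d omega = (∂Q/∂x - ∂P/∂y) dx ∧ dy.
  ∂Q/∂x = -3*y - 2
  ∂P/∂y = 2*y
  integrand = ∂Q/∂x - ∂P/∂y = -5*y - 2.
Integrating over R: integral_0^1 integral_0^1 (-5*y - 2) dx dy = -9/2.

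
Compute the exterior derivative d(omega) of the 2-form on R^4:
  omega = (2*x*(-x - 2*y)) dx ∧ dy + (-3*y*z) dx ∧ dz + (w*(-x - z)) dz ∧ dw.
d(omega) = (3*z) dx ∧ dy ∧ dz + (-w) dx ∧ dz ∧ dw

For a 2-form omega = sum_{i<j} g_{ij} dx_i ∧ dx_j, the exterior derivative is
  d(omega) = sum_{i<j} d(g_{ij}) ∧ dx_i ∧ dx_j = sum_{i<j, k} (∂g_{ij}/∂x_k) dx_k ∧ dx_i ∧ dx_j.
Expand each term, using dx_k ∧ dx_i ∧ dx_j = sgn(permutation) dx_{(a)} ∧ dx_{(b)} ∧ dx_{(c)} with (a < b < c) sorted:
  d(-3*y*z) includes (∂/∂y)(-3*y*z) dy = (-3*z) dy, which multiplied by dx ∧ dz gives (3*z) dx ∧ dy ∧ dz
  d(w*(-x - z)) includes (∂/∂x)(w*(-x - z)) dx = (-w) dx, which multiplied by dz ∧ dw gives (-w) dx ∧ dz ∧ dw
Collecting like 3-forms: d(omega) = (3*z) dx ∧ dy ∧ dz + (-w) dx ∧ dz ∧ dw.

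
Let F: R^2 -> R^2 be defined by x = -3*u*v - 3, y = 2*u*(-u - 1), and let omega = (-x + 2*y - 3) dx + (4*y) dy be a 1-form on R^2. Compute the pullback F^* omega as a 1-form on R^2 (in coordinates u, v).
F^* omega = (u*(32*u^2 + 12*u*v + 48*u - 9*v^2 + 12*v + 16)) du + (u^2*(12*u - 9*v + 12)) dv

Using F^*(f dg) = (f ∘ F) d(g ∘ F), substitute each coordinate x_i by F_i(u, v) in f_i, and replace dx_i by d F_i = (∂F_i/∂u) du + (∂F_i/∂v) dv.
  For the x component: f_1(F) = u*(-4*u + 3*v - 4); d F_1 = (-3*v) du + (-3*u) dv
  For the y component: f_2(F) = 8*u*(-u - 1); d F_2 = (-4*u - 2) du + (0) dv
Combining and collecting du, dv coefficients:
  coeff of du: u*(32*u^2 + 12*u*v + 48*u - 9*v^2 + 12*v + 16)
  coeff of dv: u^2*(12*u - 9*v + 12)
F^* omega = (u*(32*u^2 + 12*u*v + 48*u - 9*v^2 + 12*v + 16)) du + (u^2*(12*u - 9*v + 12)) dv.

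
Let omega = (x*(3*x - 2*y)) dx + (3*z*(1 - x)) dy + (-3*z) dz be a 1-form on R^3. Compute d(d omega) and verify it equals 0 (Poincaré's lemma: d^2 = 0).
d(d omega) = 0

Step 1: d omega = sum_{i<j} (∂f_j/∂x_i - ∂f_i/∂x_j) dx_i ∧ dx_j:
  coeff of dx ∧ dy: 2*x - 3*z
  coeff of dx ∧ dz: 0
  coeff of dy ∧ dz: 3*x - 3
Step 2: Apply d again to each 2-form coefficient. The only possible 3-form in R^3 is dx ∧ dy ∧ dz, with coefficient
  ∂(coeff of dy∧dz)/∂x - ∂(coeff of dx∧dz)/∂y + ∂(coeff of dx∧dy)/∂z
  = ∂/∂x (3*x - 3) - ∂/∂y (0) + ∂/∂z (2*x - 3*z).
Each of these terms simplifies to sums of mixed partials that cancel in pairs. The result is 0 (by equality of mixed partials for smooth functions — Schwarz / Clairaut).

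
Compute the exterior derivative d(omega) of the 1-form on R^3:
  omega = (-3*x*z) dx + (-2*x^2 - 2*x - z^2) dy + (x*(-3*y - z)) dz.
d(omega) = (-4*x - 2) dx ∧ dy + (3*x - 3*y - z) dx ∧ dz + (-3*x + 2*z) dy ∧ dz

For a 1-form omega = sum_i f_i dx_i, the exterior derivative is
  d(omega) = sum_{i < j} (∂f_j/∂x_i - ∂f_i/∂x_j) dx_i ∧ dx_j.
  coefficient of dx ∧ dy: ∂f_2/∂x - ∂f_1/∂y = ∂(-2*x^2 - 2*x - z^2)/∂x - ∂(-3*x*z)/∂y = -4*x - 2
  coefficient of dx ∧ dz: ∂f_3/∂x - ∂f_1/∂z = ∂(x*(-3*y - z))/∂x - ∂(-3*x*z)/∂z = 3*x - 3*y - z
  coefficient of dy ∧ dz: ∂f_3/∂y - ∂f_2/∂z = ∂(x*(-3*y - z))/∂y - ∂(-2*x^2 - 2*x - z^2)/∂z = -3*x + 2*z
Assembling: d(omega) = (-4*x - 2) dx ∧ dy + (3*x - 3*y - z) dx ∧ dz + (-3*x + 2*z) dy ∧ dz.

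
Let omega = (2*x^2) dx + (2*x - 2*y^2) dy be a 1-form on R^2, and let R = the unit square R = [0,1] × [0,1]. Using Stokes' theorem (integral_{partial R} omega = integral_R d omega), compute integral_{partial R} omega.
integral_(partial R) omega = 2

Stokes: integral_partial_R omega = integral_R d omega with d omega = (∂Q/∂x - ∂P/∂y) dx ∧ dy.
  ∂Q/∂x = 2
  ∂P/∂y = 0
  integrand = ∂Q/∂x - ∂P/∂y = 2.
Integrating over R: integral_0^1 integral_0^1 (2) dx dy = 2.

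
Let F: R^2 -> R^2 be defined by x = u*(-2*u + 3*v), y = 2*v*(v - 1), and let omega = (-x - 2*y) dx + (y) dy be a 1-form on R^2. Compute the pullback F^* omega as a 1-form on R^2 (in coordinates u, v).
F^* omega = (-8*u^3 + 18*u^2*v + 7*u*v^2 - 16*u*v - 12*v^3 + 12*v^2) du + (6*u^3 - 9*u^2*v - 12*u*v^2 + 12*u*v + 8*v^3 - 12*v^2 + 4*v) dv

Using F^*(f dg) = (f ∘ F) d(g ∘ F), substitute each coordinate x_i by F_i(u, v) in f_i, and replace dx_i by d F_i = (∂F_i/∂u) du + (∂F_i/∂v) dv.
  For the x component: f_1(F) = 2*u^2 - 3*u*v - 4*v^2 + 4*v; d F_1 = (-4*u + 3*v) du + (3*u) dv
  For the y component: f_2(F) = 2*v*(v - 1); d F_2 = (0) du + (4*v - 2) dv
Combining and collecting du, dv coefficients:
  coeff of du: -8*u^3 + 18*u^2*v + 7*u*v^2 - 16*u*v - 12*v^3 + 12*v^2
  coeff of dv: 6*u^3 - 9*u^2*v - 12*u*v^2 + 12*u*v + 8*v^3 - 12*v^2 + 4*v
F^* omega = (-8*u^3 + 18*u^2*v + 7*u*v^2 - 16*u*v - 12*v^3 + 12*v^2) du + (6*u^3 - 9*u^2*v - 12*u*v^2 + 12*u*v + 8*v^3 - 12*v^2 + 4*v) dv.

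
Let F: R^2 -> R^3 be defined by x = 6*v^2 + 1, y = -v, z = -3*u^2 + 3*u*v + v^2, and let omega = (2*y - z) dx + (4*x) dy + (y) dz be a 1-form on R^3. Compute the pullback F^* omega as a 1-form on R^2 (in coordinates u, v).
F^* omega = (3*v*(2*u - v)) du + (36*u^2*v - 36*u*v^2 - 3*u*v - 12*v^3 - 50*v^2 - 4) dv

Using F^*(f dg) = (f ∘ F) d(g ∘ F), substitute each coordinate x_i by F_i(u, v) in f_i, and replace dx_i by d F_i = (∂F_i/∂u) du + (∂F_i/∂v) dv.
  For the x component: f_1(F) = 3*u^2 - 3*u*v - v^2 - 2*v; d F_1 = (0) du + (12*v) dv
  For the y component: f_2(F) = 24*v^2 + 4; d F_2 = (0) du + (-1) dv
  For the z component: f_3(F) = -v; d F_3 = (-6*u + 3*v) du + (3*u + 2*v) dv
Combining and collecting du, dv coefficients:
  coeff of du: 3*v*(2*u - v)
  coeff of dv: 36*u^2*v - 36*u*v^2 - 3*u*v - 12*v^3 - 50*v^2 - 4
F^* omega = (3*v*(2*u - v)) du + (36*u^2*v - 36*u*v^2 - 3*u*v - 12*v^3 - 50*v^2 - 4) dv.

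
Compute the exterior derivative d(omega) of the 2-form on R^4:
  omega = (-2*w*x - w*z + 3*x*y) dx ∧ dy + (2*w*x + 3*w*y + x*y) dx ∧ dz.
d(omega) = (-4*w - x) dx ∧ dy ∧ dz + (-2*x - z) dx ∧ dy ∧ dw + (2*x + 3*y) dx ∧ dz ∧ dw

For a 2-form omega = sum_{i<j} g_{ij} dx_i ∧ dx_j, the exterior derivative is
  d(omega) = sum_{i<j} d(g_{ij}) ∧ dx_i ∧ dx_j = sum_{i<j, k} (∂g_{ij}/∂x_k) dx_k ∧ dx_i ∧ dx_j.
Expand each term, using dx_k ∧ dx_i ∧ dx_j = sgn(permutation) dx_{(a)} ∧ dx_{(b)} ∧ dx_{(c)} with (a < b < c) sorted:
  d(-2*w*x - w*z + 3*x*y) includes (∂/∂z)(-2*w*x - w*z + 3*x*y) dz = (-w) dz, which multiplied by dx ∧ dy gives (-w) dx ∧ dy ∧ dz
  d(-2*w*x - w*z + 3*x*y) includes (∂/∂w)(-2*w*x - w*z + 3*x*y) dw = (-2*x - z) dw, which multiplied by dx ∧ dy gives (-2*x - z) dx ∧ dy ∧ dw
  d(2*w*x + 3*w*y + x*y) includes (∂/∂y)(2*w*x + 3*w*y + x*y) dy = (3*w + x) dy, which multiplied by dx ∧ dz gives (-3*w - x) dx ∧ dy ∧ dz
  d(2*w*x + 3*w*y + x*y) includes (∂/∂w)(2*w*x + 3*w*y + x*y) dw = (2*x + 3*y) dw, which multiplied by dx ∧ dz gives (2*x + 3*y) dx ∧ dz ∧ dw
Collecting like 3-forms: d(omega) = (-4*w - x) dx ∧ dy ∧ dz + (-2*x - z) dx ∧ dy ∧ dw + (2*x + 3*y) dx ∧ dz ∧ dw.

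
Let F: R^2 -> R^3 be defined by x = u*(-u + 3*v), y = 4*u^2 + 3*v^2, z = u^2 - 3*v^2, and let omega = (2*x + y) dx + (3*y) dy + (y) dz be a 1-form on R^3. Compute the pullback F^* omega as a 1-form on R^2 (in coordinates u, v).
F^* omega = (100*u^3 - 6*u^2*v + 90*u*v^2 + 9*v^3) du + (6*u^3 + 66*u^2*v + 9*u*v^2 + 36*v^3) dv

Using F^*(f dg) = (f ∘ F) d(g ∘ F), substitute each coordinate x_i by F_i(u, v) in f_i, and replace dx_i by d F_i = (∂F_i/∂u) du + (∂F_i/∂v) dv.
  For the x component: f_1(F) = 2*u^2 + 6*u*v + 3*v^2; d F_1 = (-2*u + 3*v) du + (3*u) dv
  For the y component: f_2(F) = 12*u^2 + 9*v^2; d F_2 = (8*u) du + (6*v) dv
  For the z component: f_3(F) = 4*u^2 + 3*v^2; d F_3 = (2*u) du + (-6*v) dv
Combining and collecting du, dv coefficients:
  coeff of du: 100*u^3 - 6*u^2*v + 90*u*v^2 + 9*v^3
  coeff of dv: 6*u^3 + 66*u^2*v + 9*u*v^2 + 36*v^3
F^* omega = (100*u^3 - 6*u^2*v + 90*u*v^2 + 9*v^3) du + (6*u^3 + 66*u^2*v + 9*u*v^2 + 36*v^3) dv.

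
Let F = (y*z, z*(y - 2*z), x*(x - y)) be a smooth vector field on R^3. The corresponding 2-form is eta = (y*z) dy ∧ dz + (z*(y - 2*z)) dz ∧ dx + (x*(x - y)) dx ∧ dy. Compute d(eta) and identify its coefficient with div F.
d(eta) = (z) dx ∧ dy ∧ dz; div F = z

For a 2-form in R^3 of the form above, applying d gives a 3-form with coefficient ∂P/∂x + ∂Q/∂y + ∂R/∂z:
  ∂P/∂x = 0
  ∂Q/∂y = z
  ∂R/∂z = 0
Sum = z, which is exactly div F.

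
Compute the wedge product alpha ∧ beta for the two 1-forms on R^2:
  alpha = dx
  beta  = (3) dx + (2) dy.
alpha ∧ beta = (2) dx ∧ dy

Distribute the wedge, using dx_i ∧ dx_j = -dx_j ∧ dx_i and dx_i ∧ dx_i = 0. For each pair (i, j) with i < j, the coefficient of dx_i ∧ dx_j in alpha ∧ beta is (alpha_i * beta_j - alpha_j * beta_i). Collecting: alpha ∧ beta = (2) dx ∧ dy.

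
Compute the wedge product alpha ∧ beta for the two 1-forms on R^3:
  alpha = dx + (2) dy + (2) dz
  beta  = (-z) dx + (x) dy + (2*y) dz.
alpha ∧ beta = (x + 2*z) dx ∧ dy + (2*y + 2*z) dx ∧ dz + (-2*x + 4*y) dy ∧ dz

Distribute the wedge, using dx_i ∧ dx_j = -dx_j ∧ dx_i and dx_i ∧ dx_i = 0. For each pair (i, j) with i < j, the coefficient of dx_i ∧ dx_j in alpha ∧ beta is (alpha_i * beta_j - alpha_j * beta_i). Collecting: alpha ∧ beta = (x + 2*z) dx ∧ dy + (2*y + 2*z) dx ∧ dz + (-2*x + 4*y) dy ∧ dz.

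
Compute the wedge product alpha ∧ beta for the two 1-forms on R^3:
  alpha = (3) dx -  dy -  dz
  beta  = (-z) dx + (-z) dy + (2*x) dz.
alpha ∧ beta = (-4*z) dx ∧ dy + (6*x - z) dx ∧ dz + (-2*x - z) dy ∧ dz

Distribute the wedge, using dx_i ∧ dx_j = -dx_j ∧ dx_i and dx_i ∧ dx_i = 0. For each pair (i, j) with i < j, the coefficient of dx_i ∧ dx_j in alpha ∧ beta is (alpha_i * beta_j - alpha_j * beta_i). Collecting: alpha ∧ beta = (-4*z) dx ∧ dy + (6*x - z) dx ∧ dz + (-2*x - z) dy ∧ dz.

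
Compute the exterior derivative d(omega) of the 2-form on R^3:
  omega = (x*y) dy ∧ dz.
d(omega) = (y) dx ∧ dy ∧ dz

For a 2-form omega = sum_{i<j} g_{ij} dx_i ∧ dx_j, the exterior derivative is
  d(omega) = sum_{i<j} d(g_{ij}) ∧ dx_i ∧ dx_j = sum_{i<j, k} (∂g_{ij}/∂x_k) dx_k ∧ dx_i ∧ dx_j.
Expand each term, using dx_k ∧ dx_i ∧ dx_j = sgn(permutation) dx_{(a)} ∧ dx_{(b)} ∧ dx_{(c)} with (a < b < c) sorted:
  d(x*y) includes (∂/∂x)(x*y) dx = (y) dx, which multiplied by dy ∧ dz gives (y) dx ∧ dy ∧ dz
Collecting like 3-forms: d(omega) = (y) dx ∧ dy ∧ dz.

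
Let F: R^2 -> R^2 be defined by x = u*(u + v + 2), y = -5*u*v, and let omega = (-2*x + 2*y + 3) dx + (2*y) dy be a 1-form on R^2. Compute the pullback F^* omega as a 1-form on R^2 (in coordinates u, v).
F^* omega = (-4*u^3 - 26*u^2*v - 12*u^2 + 38*u*v^2 - 28*u*v - 2*u + 3*v + 6) du + (u*(-2*u^2 + 38*u*v - 4*u + 3)) dv

Using F^*(f dg) = (f ∘ F) d(g ∘ F), substitute each coordinate x_i by F_i(u, v) in f_i, and replace dx_i by d F_i = (∂F_i/∂u) du + (∂F_i/∂v) dv.
  For the x component: f_1(F) = -2*u^2 - 12*u*v - 4*u + 3; d F_1 = (2*u + v + 2) du + (u) dv
  For the y component: f_2(F) = -10*u*v; d F_2 = (-5*v) du + (-5*u) dv
Combining and collecting du, dv coefficients:
  coeff of du: -4*u^3 - 26*u^2*v - 12*u^2 + 38*u*v^2 - 28*u*v - 2*u + 3*v + 6
  coeff of dv: u*(-2*u^2 + 38*u*v - 4*u + 3)
F^* omega = (-4*u^3 - 26*u^2*v - 12*u^2 + 38*u*v^2 - 28*u*v - 2*u + 3*v + 6) du + (u*(-2*u^2 + 38*u*v - 4*u + 3)) dv.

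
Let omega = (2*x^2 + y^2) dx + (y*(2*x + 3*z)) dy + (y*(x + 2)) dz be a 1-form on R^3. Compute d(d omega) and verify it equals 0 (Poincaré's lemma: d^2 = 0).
d(d omega) = 0

Step 1: d omega = sum_{i<j} (∂f_j/∂x_i - ∂f_i/∂x_j) dx_i ∧ dx_j:
  coeff of dx ∧ dy: 0
  coeff of dx ∧ dz: y
  coeff of dy ∧ dz: x - 3*y + 2
Step 2: Apply d again to each 2-form coefficient. The only possible 3-form in R^3 is dx ∧ dy ∧ dz, with coefficient
  ∂(coeff of dy∧dz)/∂x - ∂(coeff of dx∧dz)/∂y + ∂(coeff of dx∧dy)/∂z
  = ∂/∂x (x - 3*y + 2) - ∂/∂y (y) + ∂/∂z (0).
Each of these terms simplifies to sums of mixed partials that cancel in pairs. The result is 0 (by equality of mixed partials for smooth functions — Schwarz / Clairaut).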